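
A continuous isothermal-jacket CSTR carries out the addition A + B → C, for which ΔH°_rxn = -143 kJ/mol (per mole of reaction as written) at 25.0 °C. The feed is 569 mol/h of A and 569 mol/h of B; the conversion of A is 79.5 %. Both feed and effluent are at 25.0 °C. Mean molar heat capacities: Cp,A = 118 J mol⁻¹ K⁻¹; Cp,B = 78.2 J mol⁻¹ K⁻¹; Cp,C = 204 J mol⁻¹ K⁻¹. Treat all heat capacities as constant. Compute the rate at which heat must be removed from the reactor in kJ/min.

Extent of reaction ξ = 0.795 × 569 = 452.36 mol/h
Reaction term: ξ·ΔH°_rxn = 452.36 × -143 = -64687 kJ/h
Q = ΔH = -64687 kJ/h = -17.969 kW
Heat removed = 1078.1 kJ/min

Q_out = 1080 kJ/min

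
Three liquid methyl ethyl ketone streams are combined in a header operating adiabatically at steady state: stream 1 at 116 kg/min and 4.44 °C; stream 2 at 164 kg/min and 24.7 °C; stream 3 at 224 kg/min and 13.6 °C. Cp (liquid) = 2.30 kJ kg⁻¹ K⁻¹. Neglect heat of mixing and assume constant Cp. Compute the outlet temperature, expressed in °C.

T_out = 15.1 °C

No heat crosses the boundary, so H_out = H_in.
T_out = Σ ṁᵢCp,ᵢTᵢ / Σ ṁᵢCp,ᵢ
      = 17508 / 1159.2 = 15.104 °C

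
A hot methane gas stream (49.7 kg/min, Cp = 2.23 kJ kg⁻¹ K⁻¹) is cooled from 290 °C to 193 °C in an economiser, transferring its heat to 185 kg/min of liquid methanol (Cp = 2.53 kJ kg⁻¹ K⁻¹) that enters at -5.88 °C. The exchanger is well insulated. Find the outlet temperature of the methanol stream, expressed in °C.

T_c,out = 17.1 °C

Heat released by hot stream: Q = 49.7 × 2.23 × (290 − 193) = 10751 kJ/min
Energy balance on cold side (adiabatic exchanger): Q = ṁ_c·Cp_c·(T_c,out − T_c,in)
T_c,out = -5.88 + 10751/(185 × 2.53) = 17.089 °C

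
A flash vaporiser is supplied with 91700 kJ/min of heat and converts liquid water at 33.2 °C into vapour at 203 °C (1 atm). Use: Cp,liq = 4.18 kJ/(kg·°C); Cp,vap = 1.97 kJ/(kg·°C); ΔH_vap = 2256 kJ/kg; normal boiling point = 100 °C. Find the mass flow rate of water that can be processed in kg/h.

ṁ = 2010 kg/h

Δh = 4.18×(100−33.2) + 2256 + 1.97×(203−100) = 2738.1 kJ/kg
Q = 91700 kJ/min = 1528.3 kJ/s = 5.502e+06 kJ/h
ṁ = Q/Δh = 5.502e+06 / 2738.1 = 2009.4 kg/h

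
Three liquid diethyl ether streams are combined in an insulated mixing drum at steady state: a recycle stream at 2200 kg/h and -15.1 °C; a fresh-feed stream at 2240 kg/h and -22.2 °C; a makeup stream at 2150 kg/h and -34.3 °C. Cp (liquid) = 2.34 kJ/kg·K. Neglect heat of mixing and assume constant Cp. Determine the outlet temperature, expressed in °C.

Adiabatic, steady state ⇒ Σ ṁᵢCp,ᵢ(T_out − Tᵢ) = 0
T_out = Σ ṁᵢCp,ᵢTᵢ / Σ ṁᵢCp,ᵢ
      = -366660 / 15421 = -23.777 °C

T_out = -23.8 °C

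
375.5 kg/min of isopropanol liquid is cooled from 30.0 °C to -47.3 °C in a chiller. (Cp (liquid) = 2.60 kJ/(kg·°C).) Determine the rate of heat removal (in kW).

Q = ṁ·Cp·ΔT = 375.5 × 2.60 × (-47.3 − 30.0) = -75468 kJ/min
Converting: 75468 / 60 s = 1257.8 kW

Q_c = 1260 kW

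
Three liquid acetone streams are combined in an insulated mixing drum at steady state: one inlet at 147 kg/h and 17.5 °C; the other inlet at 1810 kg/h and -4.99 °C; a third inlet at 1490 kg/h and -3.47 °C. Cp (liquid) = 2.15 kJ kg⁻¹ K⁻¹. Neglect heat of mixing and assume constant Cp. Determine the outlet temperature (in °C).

Energy balance with Q = 0: Σ ṁᵢCp,ᵢ(T_out − Tᵢ) = 0
T_out = Σ ṁᵢCp,ᵢTᵢ / Σ ṁᵢCp,ᵢ
      = -25004 / 7411.1 = -3.3739 °C

T_out = -3.37 °C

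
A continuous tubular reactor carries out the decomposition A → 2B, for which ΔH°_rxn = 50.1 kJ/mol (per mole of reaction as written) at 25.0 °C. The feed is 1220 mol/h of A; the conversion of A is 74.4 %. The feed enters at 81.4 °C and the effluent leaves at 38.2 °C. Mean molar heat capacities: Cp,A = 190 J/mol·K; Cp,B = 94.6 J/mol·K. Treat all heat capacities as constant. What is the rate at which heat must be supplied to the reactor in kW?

Q_in = 9.85 kW

Extent of reaction ξ = 0.744 × 1220 = 907.68 mol/h
Reaction term: ξ·ΔH°_rxn = 907.68 × 50.1 = 45475 kJ/h
Sensible, feed 81.4→25 °C: -13074 kJ/h
Outlet flows (mol/h): A 312.32, B 1815.4
Sensible, products 25→38.2 °C: 3050.2 kJ/h
Q = ΔH = 35451 kJ/h = 9.8476 kW
Heat supplied = 9.8476 kW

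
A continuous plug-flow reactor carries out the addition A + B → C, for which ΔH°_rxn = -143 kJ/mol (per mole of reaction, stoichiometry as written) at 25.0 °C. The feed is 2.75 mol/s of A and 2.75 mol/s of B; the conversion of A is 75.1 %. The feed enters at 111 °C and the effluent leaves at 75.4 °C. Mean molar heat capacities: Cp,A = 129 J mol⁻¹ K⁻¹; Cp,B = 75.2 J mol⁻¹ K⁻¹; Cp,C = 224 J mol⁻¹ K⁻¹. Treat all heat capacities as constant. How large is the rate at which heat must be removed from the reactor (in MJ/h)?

Extent of reaction ξ = 0.751 × 2.75 = 2.0652 mol/s
Reaction term: ξ·ΔH°_rxn = 2.0652 × -143 = -295.33 kJ/s
Sensible, feed 111→25 °C: -48.293 kJ/s
Outlet flows (mol/s): A 0.68475, B 0.68475, C 2.0652
Sensible, products 25→75.4 °C: 30.363 kJ/s
Q = ΔH = -313.26 kJ/s = -313.26 kW
Heat removed = 1127.7 MJ/h

Q_out = 1130 MJ/h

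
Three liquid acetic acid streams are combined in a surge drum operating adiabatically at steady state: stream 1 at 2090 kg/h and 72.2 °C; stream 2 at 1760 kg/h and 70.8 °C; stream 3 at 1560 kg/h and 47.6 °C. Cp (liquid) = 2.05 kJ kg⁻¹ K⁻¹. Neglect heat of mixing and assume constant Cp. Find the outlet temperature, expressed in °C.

Energy balance with Q = 0: Σ ṁᵢCp,ᵢ(T_out − Tᵢ) = 0
Σ ṁᵢCp,ᵢTᵢ = 2090×2.05×72.2 + 1760×2.05×70.8 + 1560×2.05×47.6 = 717010
Σ ṁᵢCp,ᵢ = 2090×2.05 + 1760×2.05 + 1560×2.05 = 11090
T_out = 717010 / 11090 = 64.651 °C

T_out = 64.7 °C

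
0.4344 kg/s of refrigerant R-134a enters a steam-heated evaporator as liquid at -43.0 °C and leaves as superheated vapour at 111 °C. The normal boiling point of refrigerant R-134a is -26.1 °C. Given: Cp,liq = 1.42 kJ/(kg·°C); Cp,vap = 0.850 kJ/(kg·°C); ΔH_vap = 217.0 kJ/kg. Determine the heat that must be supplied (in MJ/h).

liquid -43.0→-26.1 °C: 23.998 kJ/kg
vaporisation at -26.1 °C: 217 kJ/kg
vapour -26.1→111 °C: 116.53 kJ/kg
Δh = 23.998 + 217 + 116.53 = 357.53 kJ/kg
Q = ṁ·Δh = 0.4344 kg/s × 357.53 kJ/kg = 155.31 kJ/s
|Q| = 155.31 kW = 559.12 MJ/h

Q = 559 MJ/h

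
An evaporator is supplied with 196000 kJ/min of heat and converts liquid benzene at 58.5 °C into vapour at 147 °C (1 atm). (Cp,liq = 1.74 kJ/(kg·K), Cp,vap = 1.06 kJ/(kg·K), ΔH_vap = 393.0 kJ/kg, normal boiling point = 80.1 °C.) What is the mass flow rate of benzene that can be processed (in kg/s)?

Δh = 1.74×(80.1−58.5) + 393.0 + 1.06×(147−80.1) = 501.5 kJ/kg
Q = 196000 kJ/min = 3266.7 kJ/s = 3266.7 kJ/s
ṁ = Q/Δh = 3266.7 / 501.5 = 6.5138 kg/s

ṁ = 6.51 kg/s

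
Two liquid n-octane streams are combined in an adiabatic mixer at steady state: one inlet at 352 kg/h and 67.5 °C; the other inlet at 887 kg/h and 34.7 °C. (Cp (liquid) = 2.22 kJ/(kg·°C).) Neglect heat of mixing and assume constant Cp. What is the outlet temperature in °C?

T_out = 44.0 °C

Energy balance with Q = 0: Σ ṁᵢCp,ᵢ(T_out − Tᵢ) = 0
Σ ṁᵢCp,ᵢTᵢ = 352×2.22×67.5 + 887×2.22×34.7 = 121080
Σ ṁᵢCp,ᵢ = 352×2.22 + 887×2.22 = 2750.6
T_out = 121080 / 2750.6 = 44.018 °C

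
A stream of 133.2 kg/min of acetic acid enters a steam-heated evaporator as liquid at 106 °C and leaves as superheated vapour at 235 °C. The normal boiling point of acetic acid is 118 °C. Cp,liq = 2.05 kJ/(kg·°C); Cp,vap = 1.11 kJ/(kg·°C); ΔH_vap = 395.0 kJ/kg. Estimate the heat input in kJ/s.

liquid 106→118 °C: 24.6 kJ/kg
vaporisation at 118 °C: 395 kJ/kg
vapour 118→235 °C: 129.87 kJ/kg
Δh = 24.6 + 395 + 129.87 = 549.47 kJ/kg
Q = ṁ·Δh = 133.2 kg/min × 549.47 kJ/kg = 73189 kJ/min
|Q| = 1219.8 kW

Q = 1220 kJ/s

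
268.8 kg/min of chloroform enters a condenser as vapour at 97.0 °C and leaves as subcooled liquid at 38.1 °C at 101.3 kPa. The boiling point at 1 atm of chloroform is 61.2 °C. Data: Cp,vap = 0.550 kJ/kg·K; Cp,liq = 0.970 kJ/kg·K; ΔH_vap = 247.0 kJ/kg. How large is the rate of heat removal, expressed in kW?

vapour 97.0→61.2 °C: -19.69 kJ/kg
condensation at 61.2 °C: -247 kJ/kg
liquid 61.2→38.1 °C: -22.407 kJ/kg
Δh = -19.69 + -247 + -22.407 = -289.1 kJ/kg
Q = ṁ·Δh = 268.8 kg/min × -289.1 kJ/kg = -77709 kJ/min
|Q| = 1295.2 kW

Q_c = 1300 kW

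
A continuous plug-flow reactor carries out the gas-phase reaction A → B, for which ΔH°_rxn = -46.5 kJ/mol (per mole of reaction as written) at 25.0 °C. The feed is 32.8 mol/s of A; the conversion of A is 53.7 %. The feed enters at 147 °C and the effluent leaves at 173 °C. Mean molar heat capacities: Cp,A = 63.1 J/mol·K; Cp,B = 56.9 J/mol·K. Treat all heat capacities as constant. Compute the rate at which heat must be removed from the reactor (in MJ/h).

Extent of reaction ξ = 0.537 × 32.8 = 17.614 mol/s
Reaction term: ξ·ΔH°_rxn = 17.614 × -46.5 = -819.03 kJ/s
Sensible, feed 147→25 °C: -252.5 kJ/s
Outlet flows (mol/s): A 15.186, B 17.614
Sensible, products 25→173 °C: 290.15 kJ/s
Q = ΔH = -781.38 kJ/s = -781.38 kW
Heat removed = 2813 MJ/h

Q_out = 2810 MJ/h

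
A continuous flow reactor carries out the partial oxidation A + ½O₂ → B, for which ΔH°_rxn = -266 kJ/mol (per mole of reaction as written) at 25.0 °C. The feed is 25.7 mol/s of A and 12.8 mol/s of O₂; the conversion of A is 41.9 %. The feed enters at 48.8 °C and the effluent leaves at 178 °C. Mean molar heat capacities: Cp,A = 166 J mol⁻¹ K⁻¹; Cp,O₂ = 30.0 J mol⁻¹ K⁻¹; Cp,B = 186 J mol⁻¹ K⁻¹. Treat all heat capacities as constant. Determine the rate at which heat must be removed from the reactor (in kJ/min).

Extent of reaction ξ = 0.419 × 25.7 = 10.768 mol/s
Reaction term: ξ·ΔH°_rxn = 10.768 × -266 = -2864.4 kJ/s
Sensible, feed 48.8→25 °C: -110.67 kJ/s
Outlet flows (mol/s): A 14.932, O₂ 7.4159, B 10.768
Sensible, products 25→178 °C: 719.72 kJ/s
Q = ΔH = -2255.3 kJ/s = -2255.3 kW
Heat removed = 135320 kJ/min

Q_out = 135000 kJ/min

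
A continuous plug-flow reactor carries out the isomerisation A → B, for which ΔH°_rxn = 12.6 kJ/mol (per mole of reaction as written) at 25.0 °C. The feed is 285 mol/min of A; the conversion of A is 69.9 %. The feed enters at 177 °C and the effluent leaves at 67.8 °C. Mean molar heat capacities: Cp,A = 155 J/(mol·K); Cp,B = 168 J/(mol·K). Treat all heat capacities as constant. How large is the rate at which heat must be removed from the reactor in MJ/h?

Extent of reaction ξ = 0.699 × 285 = 199.21 mol/min
Reaction term: ξ·ΔH°_rxn = 199.21 × 12.6 = 2510.1 kJ/min
Sensible, feed 177→25 °C: -6714.6 kJ/min
Outlet flows (mol/min): A 85.785, B 199.21
Sensible, products 25→67.8 °C: 2001.5 kJ/min
Q = ΔH = -2203 kJ/min = -36.716 kW
Heat removed = 132.18 MJ/h

Q_out = 132 MJ/h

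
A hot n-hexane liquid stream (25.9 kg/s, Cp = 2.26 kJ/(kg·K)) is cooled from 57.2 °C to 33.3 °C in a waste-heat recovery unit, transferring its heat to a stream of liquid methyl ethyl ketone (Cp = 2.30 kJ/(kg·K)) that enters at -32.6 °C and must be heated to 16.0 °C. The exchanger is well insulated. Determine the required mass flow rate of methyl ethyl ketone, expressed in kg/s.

Heat released by hot stream: Q = 25.9 × 2.26 × (57.2 − 33.3) = 1399 kJ/s
Energy balance on cold side (adiabatic exchanger): Q = ṁ_c·Cp_c·(T_c,out − T_c,in)
ṁ_c = 1399 / [2.30 × (16.0 − -32.6)] = 12.515 kg/s

ṁ_c = 12.5 kg/s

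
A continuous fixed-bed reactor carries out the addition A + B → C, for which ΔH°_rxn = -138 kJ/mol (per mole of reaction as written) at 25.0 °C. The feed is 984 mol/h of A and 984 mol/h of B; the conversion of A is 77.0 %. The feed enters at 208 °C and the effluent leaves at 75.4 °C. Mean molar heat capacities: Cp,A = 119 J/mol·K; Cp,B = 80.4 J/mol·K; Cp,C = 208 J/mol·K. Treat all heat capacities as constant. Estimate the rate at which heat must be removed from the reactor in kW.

Q_out = 36.2 kW

Extent of reaction ξ = 0.770 × 984 = 757.68 mol/h
Reaction term: ξ·ΔH°_rxn = 757.68 × -138 = -104560 kJ/h
Sensible, feed 208→25 °C: -35906 kJ/h
Outlet flows (mol/h): A 226.32, B 226.32, C 757.68
Sensible, products 25→75.4 °C: 10217 kJ/h
Q = ΔH = -130250 kJ/h = -36.18 kW
Heat removed = 36.18 kW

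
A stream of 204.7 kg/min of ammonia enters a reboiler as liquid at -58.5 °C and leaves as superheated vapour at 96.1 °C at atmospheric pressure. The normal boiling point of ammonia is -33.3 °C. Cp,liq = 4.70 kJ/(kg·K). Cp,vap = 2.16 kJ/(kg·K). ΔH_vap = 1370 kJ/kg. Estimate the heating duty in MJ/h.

Q = 21700 MJ/h

liquid -58.5→-33.3 °C: 118.44 kJ/kg
vaporisation at -33.3 °C: 1370 kJ/kg
vapour -33.3→96.1 °C: 279.5 kJ/kg
Δh = 118.44 + 1370 + 279.5 = 1767.9 kJ/kg
Q = ṁ·Δh = 204.7 kg/min × 1767.9 kJ/kg = 361900 kJ/min
|Q| = 6031.6 kW = 21714 MJ/h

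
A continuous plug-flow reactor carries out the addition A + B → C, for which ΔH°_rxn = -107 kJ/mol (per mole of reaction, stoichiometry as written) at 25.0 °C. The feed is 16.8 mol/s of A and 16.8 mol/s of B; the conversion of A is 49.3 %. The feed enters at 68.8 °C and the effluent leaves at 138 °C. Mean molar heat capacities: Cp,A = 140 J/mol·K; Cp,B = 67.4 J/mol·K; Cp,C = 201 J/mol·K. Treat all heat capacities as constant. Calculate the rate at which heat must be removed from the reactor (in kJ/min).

Extent of reaction ξ = 0.493 × 16.8 = 8.2824 mol/s
Reaction term: ξ·ΔH°_rxn = 8.2824 × -107 = -886.22 kJ/s
Sensible, feed 68.8→25 °C: -152.61 kJ/s
Outlet flows (mol/s): A 8.5176, B 8.5176, C 8.2824
Sensible, products 25→138 °C: 387.74 kJ/s
Q = ΔH = -651.09 kJ/s = -651.09 kW
Heat removed = 39066 kJ/min

Q_out = 39100 kJ/min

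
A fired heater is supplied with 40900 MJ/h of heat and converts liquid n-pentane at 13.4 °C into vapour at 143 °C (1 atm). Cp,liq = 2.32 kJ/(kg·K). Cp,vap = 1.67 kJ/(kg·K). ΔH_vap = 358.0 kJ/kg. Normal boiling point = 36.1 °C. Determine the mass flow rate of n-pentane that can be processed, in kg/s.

ṁ = 19.3 kg/s

Δh = 2.32×(36.1−13.4) + 358.0 + 1.67×(143−36.1) = 589.19 kJ/kg
Q = 40900 MJ/h = 11361 kJ/s = 11361 kJ/s
ṁ = Q/Δh = 11361 / 589.19 = 19.283 kg/s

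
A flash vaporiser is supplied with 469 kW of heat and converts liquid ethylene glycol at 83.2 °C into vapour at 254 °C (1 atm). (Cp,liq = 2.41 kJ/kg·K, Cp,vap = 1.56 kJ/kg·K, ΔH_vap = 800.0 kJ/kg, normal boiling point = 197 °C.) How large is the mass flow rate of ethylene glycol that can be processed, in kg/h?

Δh = 2.41×(197−83.2) + 800.0 + 1.56×(254−197) = 1163.2 kJ/kg
Q = 469 kW = 469 kJ/s = 1.6884e+06 kJ/h
ṁ = Q/Δh = 1.6884e+06 / 1163.2 = 1451.5 kg/h

ṁ = 1450 kg/h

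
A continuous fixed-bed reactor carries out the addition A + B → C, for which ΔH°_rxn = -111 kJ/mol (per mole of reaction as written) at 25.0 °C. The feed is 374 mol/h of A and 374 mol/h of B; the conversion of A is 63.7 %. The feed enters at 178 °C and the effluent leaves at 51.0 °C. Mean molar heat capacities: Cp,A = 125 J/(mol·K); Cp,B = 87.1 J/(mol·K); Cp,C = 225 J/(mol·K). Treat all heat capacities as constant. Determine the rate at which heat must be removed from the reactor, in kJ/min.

Q_out = 607 kJ/min

Extent of reaction ξ = 0.637 × 374 = 238.24 mol/h
Reaction term: ξ·ΔH°_rxn = 238.24 × -111 = -26444 kJ/h
Sensible, feed 178→25 °C: -12137 kJ/h
Outlet flows (mol/h): A 135.76, B 135.76, C 238.24
Sensible, products 25→51.0 °C: 2142.4 kJ/h
Q = ΔH = -36439 kJ/h = -10.122 kW
Heat removed = 607.31 kJ/min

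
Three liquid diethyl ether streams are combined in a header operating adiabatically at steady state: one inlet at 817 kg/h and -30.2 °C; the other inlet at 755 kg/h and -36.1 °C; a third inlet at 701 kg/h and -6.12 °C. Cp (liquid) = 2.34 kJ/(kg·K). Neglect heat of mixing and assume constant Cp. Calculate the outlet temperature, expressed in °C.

No heat crosses the boundary, so H_out = H_in.
T_out = Σ ṁᵢCp,ᵢTᵢ / Σ ṁᵢCp,ᵢ
      = -131550 / 5318.8 = -24.733 °C

T_out = -24.7 °C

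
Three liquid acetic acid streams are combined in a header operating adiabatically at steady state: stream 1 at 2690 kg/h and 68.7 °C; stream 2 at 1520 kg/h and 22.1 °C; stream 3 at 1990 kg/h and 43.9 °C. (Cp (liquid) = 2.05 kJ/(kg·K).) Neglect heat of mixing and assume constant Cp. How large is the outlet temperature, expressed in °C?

T_out = 49.3 °C

Adiabatic, steady state ⇒ Σ ṁᵢCp,ᵢ(T_out − Tᵢ) = 0
Σ ṁᵢCp,ᵢTᵢ = 2690×2.05×68.7 + 1520×2.05×22.1 + 1990×2.05×43.9 = 626800
Σ ṁᵢCp,ᵢ = 2690×2.05 + 1520×2.05 + 1990×2.05 = 12710
T_out = 626800 / 12710 = 49.315 °C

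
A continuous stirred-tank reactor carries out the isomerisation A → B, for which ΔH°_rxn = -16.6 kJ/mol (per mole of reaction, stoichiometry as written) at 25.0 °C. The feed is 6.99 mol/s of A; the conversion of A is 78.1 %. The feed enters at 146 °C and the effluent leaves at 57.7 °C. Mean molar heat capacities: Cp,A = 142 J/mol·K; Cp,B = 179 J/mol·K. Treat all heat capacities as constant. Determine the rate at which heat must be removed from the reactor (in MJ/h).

Q_out = 618 MJ/h

Extent of reaction ξ = 0.781 × 6.99 = 5.4592 mol/s
Reaction term: ξ·ΔH°_rxn = 5.4592 × -16.6 = -90.623 kJ/s
Sensible, feed 146→25 °C: -120.1 kJ/s
Outlet flows (mol/s): A 1.5308, B 5.4592
Sensible, products 25→57.7 °C: 39.062 kJ/s
Q = ΔH = -171.66 kJ/s = -171.66 kW
Heat removed = 617.98 MJ/h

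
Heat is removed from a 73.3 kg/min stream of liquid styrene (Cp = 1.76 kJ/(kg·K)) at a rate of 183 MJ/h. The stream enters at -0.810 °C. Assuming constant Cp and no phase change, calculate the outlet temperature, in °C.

T_out = -24.5 °C

Q = 183 MJ/h = 3050 kJ/min
ΔT = Q/(ṁ·Cp) = 3050/(73.3×1.76) = 23.642 K
T_out = -0.810 − 23.642 = -24.452 °C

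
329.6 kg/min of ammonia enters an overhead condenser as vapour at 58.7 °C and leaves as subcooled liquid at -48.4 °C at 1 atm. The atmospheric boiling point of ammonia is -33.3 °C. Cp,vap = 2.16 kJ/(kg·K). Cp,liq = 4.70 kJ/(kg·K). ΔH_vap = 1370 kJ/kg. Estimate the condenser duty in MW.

Q_c = 9.01 MW

vapour 58.7→-33.3 °C: -198.72 kJ/kg
condensation at -33.3 °C: -1370 kJ/kg
liquid -33.3→-48.4 °C: -70.97 kJ/kg
Δh = -198.72 + -1370 + -70.97 = -1639.7 kJ/kg
Q = ṁ·Δh = 329.6 kg/min × -1639.7 kJ/kg = -540440 kJ/min
|Q| = 9007.4 kW = 9.0074 MW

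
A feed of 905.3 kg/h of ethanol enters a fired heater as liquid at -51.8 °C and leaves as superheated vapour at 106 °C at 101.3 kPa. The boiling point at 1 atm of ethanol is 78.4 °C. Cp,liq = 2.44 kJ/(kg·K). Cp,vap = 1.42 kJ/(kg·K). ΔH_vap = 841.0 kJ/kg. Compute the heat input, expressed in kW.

liquid -51.8→78.4 °C: 317.69 kJ/kg
vaporisation at 78.4 °C: 841 kJ/kg
vapour 78.4→106 °C: 39.192 kJ/kg
Δh = 317.69 + 841 + 39.192 = 1197.9 kJ/kg
Q = ṁ·Δh = 905.3 kg/h × 1197.9 kJ/kg = 1.0844e+06 kJ/h
|Q| = 301.23 kW

Q = 301 kW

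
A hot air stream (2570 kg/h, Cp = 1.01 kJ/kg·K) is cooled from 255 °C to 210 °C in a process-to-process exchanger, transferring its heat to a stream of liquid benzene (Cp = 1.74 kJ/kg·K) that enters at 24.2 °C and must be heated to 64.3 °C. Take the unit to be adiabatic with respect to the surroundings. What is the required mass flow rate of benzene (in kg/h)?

ṁ_c = 1670 kg/h

Heat released by hot stream: Q = 2570 × 1.01 × (255 − 210) = 116810 kJ/h
Energy balance on cold side (adiabatic exchanger): Q = ṁ_c·Cp_c·(T_c,out − T_c,in)
ṁ_c = 116810 / [1.74 × (64.3 − 24.2)] = 1674.1 kg/h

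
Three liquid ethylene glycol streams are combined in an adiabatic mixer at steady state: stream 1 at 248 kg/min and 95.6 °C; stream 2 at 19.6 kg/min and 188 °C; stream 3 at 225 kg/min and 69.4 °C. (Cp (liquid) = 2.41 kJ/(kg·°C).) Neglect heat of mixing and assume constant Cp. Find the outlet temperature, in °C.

T_out = 87.3 °C

Energy balance with Q = 0: Σ ṁᵢCp,ᵢ(T_out − Tᵢ) = 0
Σ ṁᵢCp,ᵢTᵢ = 248×2.41×95.6 + 19.6×2.41×188 + 225×2.41×69.4 = 103650
Σ ṁᵢCp,ᵢ = 248×2.41 + 19.6×2.41 + 225×2.41 = 1187.2
T_out = 103650 / 1187.2 = 87.309 °C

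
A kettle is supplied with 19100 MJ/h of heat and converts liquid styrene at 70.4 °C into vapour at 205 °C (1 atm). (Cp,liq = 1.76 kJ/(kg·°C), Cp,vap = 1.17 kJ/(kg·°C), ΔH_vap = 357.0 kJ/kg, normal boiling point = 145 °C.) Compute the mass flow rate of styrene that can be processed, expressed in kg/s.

Δh = 1.76×(145−70.4) + 357.0 + 1.17×(205−145) = 558.5 kJ/kg
Q = 19100 MJ/h = 5305.6 kJ/s = 5305.6 kJ/s
ṁ = Q/Δh = 5305.6 / 558.5 = 9.4997 kg/s

ṁ = 9.50 kg/s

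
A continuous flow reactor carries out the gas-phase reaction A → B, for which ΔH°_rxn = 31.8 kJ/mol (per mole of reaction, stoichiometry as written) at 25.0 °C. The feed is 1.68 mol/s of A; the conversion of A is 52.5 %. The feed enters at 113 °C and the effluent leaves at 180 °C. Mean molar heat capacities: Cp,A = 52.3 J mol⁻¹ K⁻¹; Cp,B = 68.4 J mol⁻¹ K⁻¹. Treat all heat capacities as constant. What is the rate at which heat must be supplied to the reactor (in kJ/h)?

Q_in = 130000 kJ/h

Extent of reaction ξ = 0.525 × 1.68 = 0.882 mol/s
Reaction term: ξ·ΔH°_rxn = 0.882 × 31.8 = 28.048 kJ/s
Sensible, feed 113→25 °C: -7.732 kJ/s
Outlet flows (mol/s): A 0.798, B 0.882
Sensible, products 25→180 °C: 15.82 kJ/s
Q = ΔH = 36.136 kJ/s = 36.136 kW
Heat supplied = 130090 kJ/h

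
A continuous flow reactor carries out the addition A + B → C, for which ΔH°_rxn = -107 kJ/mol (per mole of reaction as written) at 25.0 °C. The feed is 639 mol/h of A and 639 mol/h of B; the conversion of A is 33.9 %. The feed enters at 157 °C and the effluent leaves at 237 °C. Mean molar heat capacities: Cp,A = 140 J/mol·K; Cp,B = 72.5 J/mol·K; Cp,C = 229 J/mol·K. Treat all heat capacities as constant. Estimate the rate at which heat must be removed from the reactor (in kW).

Extent of reaction ξ = 0.339 × 639 = 216.62 mol/h
Reaction term: ξ·ΔH°_rxn = 216.62 × -107 = -23178 kJ/h
Sensible, feed 157→25 °C: -17924 kJ/h
Outlet flows (mol/h): A 422.38, B 422.38, C 216.62
Sensible, products 25→237 °C: 29545 kJ/h
Q = ΔH = -11558 kJ/h = -3.2105 kW
Heat removed = 3.2105 kW

Q_out = 3.21 kW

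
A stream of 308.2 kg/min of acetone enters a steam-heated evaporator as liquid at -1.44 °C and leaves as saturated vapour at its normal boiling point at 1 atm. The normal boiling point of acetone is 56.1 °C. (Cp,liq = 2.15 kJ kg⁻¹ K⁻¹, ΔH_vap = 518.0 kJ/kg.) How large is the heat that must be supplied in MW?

Q = 3.30 MW

liquid -1.44→56.1 °C: 123.71 kJ/kg
vaporisation at 56.1 °C: 518 kJ/kg
Δh = 123.71 + 518 = 641.71 kJ/kg
Q = ṁ·Δh = 308.2 kg/min × 641.71 kJ/kg = 197780 kJ/min
|Q| = 3296.3 kW = 3.2963 MW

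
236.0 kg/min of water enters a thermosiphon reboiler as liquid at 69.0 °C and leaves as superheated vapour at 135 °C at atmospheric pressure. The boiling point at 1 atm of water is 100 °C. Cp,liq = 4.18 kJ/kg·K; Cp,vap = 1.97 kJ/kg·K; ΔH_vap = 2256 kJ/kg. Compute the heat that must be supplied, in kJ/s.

liquid 69.0→100 °C: 129.58 kJ/kg
vaporisation at 100 °C: 2256 kJ/kg
vapour 100→135 °C: 68.95 kJ/kg
Δh = 129.58 + 2256 + 68.95 = 2454.5 kJ/kg
Q = ṁ·Δh = 236.0 kg/min × 2454.5 kJ/kg = 579270 kJ/min
|Q| = 9654.5 kW

Q = 9650 kJ/s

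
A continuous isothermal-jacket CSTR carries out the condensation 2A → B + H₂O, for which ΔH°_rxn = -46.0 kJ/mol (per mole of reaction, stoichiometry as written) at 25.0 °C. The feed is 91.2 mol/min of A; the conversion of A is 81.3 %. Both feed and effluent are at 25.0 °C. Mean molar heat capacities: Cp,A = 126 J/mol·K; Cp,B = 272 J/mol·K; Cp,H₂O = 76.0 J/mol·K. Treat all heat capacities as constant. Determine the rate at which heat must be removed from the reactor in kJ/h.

Extent of reaction ξ = 0.813 × 91.2 / 2 = 37.073 mol/min
Reaction term: ξ·ΔH°_rxn = 37.073 × -46.0 = -1705.3 kJ/min
Q = ΔH = -1705.3 kJ/min = -28.422 kW
Heat removed = 102320 kJ/h

Q_out = 102000 kJ/h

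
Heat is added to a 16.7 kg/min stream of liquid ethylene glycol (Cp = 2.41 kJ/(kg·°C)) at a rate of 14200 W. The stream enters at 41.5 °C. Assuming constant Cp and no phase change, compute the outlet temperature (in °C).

Q = 14200 W = 852 kJ/min
ΔT = Q/(ṁ·Cp) = 852/(16.7×2.41) = 21.169 K
T_out = 41.5 + 21.169 = 62.669 °C

T_out = 62.7 °C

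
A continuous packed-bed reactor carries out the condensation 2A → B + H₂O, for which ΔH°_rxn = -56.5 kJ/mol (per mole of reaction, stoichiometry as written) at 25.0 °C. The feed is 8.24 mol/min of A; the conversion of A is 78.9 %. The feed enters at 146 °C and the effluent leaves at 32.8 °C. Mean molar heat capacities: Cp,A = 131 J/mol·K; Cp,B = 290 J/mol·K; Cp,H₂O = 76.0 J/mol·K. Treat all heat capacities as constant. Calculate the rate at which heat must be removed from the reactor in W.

Q_out = 5050 W

Extent of reaction ξ = 0.789 × 8.24 / 2 = 3.2507 mol/min
Reaction term: ξ·ΔH°_rxn = 3.2507 × -56.5 = -183.66 kJ/min
Sensible, feed 146→25 °C: -130.61 kJ/min
Outlet flows (mol/min): A 1.7386, B 3.2507, H₂O 3.2507
Sensible, products 25→32.8 °C: 11.057 kJ/min
Q = ΔH = -303.22 kJ/min = -5.0537 kW
Heat removed = 5053.7 W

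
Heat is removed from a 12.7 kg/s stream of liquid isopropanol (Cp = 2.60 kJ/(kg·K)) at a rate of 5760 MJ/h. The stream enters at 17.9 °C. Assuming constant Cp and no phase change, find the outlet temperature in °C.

Q = 5760 MJ/h = 1600 kJ/s
ΔT = Q/(ṁ·Cp) = 1600/(12.7×2.60) = 48.455 K
T_out = 17.9 − 48.455 = -30.555 °C

T_out = -30.6 °C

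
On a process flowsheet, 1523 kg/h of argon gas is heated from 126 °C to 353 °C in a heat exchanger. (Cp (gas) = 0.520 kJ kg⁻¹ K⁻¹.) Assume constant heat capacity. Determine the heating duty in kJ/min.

Q = ṁ·Cp·ΔT = 1523 × 0.520 × (353 − 126) = 179770 kJ/h
Converting: 179770 / 3600 s = 49.937 kW
Heating duty = 2996.2 kJ/min

Q = 3000 kJ/min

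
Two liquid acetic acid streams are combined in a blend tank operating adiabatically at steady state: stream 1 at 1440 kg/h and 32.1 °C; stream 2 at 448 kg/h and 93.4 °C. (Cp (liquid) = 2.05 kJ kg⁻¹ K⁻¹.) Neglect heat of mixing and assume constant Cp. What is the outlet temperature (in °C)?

Energy balance with Q = 0: Σ ṁᵢCp,ᵢ(T_out − Tᵢ) = 0
T_out = Σ ṁᵢCp,ᵢTᵢ / Σ ṁᵢCp,ᵢ
      = 180540 / 3870.4 = 46.646 °C

T_out = 46.6 °C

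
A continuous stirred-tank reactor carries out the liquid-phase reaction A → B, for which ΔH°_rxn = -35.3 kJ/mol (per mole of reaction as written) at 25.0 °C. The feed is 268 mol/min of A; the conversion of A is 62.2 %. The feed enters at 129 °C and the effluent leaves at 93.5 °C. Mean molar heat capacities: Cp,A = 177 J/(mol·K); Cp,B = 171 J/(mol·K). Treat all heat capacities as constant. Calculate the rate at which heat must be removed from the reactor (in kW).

Extent of reaction ξ = 0.622 × 268 = 166.7 mol/min
Reaction term: ξ·ΔH°_rxn = 166.7 × -35.3 = -5884.4 kJ/min
Sensible, feed 129→25 °C: -4933.3 kJ/min
Outlet flows (mol/min): A 101.3, B 166.7
Sensible, products 25→93.5 °C: 3180.9 kJ/min
Q = ΔH = -7636.9 kJ/min = -127.28 kW
Heat removed = 127.28 kW

Q_out = 127 kW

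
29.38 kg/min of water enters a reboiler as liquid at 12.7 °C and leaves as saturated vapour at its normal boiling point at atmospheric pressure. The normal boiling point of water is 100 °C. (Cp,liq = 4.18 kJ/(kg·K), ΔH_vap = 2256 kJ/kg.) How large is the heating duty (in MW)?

liquid 12.7→100 °C: 364.91 kJ/kg
vaporisation at 100 °C: 2256 kJ/kg
Δh = 364.91 + 2256 = 2620.9 kJ/kg
Q = ṁ·Δh = 29.38 kg/min × 2620.9 kJ/kg = 77002 kJ/min
|Q| = 1283.4 kW = 1.2834 MW

Q = 1.28 MW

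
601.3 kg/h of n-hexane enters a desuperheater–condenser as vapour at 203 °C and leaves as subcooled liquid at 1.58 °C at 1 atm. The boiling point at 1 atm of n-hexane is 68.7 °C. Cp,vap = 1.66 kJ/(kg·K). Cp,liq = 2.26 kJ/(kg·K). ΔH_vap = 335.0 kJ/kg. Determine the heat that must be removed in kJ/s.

vapour 203→68.7 °C: -222.94 kJ/kg
condensation at 68.7 °C: -335 kJ/kg
liquid 68.7→1.58 °C: -151.69 kJ/kg
Δh = -222.94 + -335 + -151.69 = -709.63 kJ/kg
Q = ṁ·Δh = 601.3 kg/h × -709.63 kJ/kg = -426700 kJ/h
|Q| = 118.53 kW

Q_c = 119 kJ/s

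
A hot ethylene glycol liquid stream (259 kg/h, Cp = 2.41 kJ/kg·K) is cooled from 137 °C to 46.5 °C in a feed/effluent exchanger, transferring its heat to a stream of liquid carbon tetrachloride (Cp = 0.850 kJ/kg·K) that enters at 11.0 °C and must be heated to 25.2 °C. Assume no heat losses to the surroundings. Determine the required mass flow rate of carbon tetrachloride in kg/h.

Heat released by hot stream: Q = 259 × 2.41 × (137 − 46.5) = 56489 kJ/h
Energy balance on cold side (adiabatic exchanger): Q = ṁ_c·Cp_c·(T_c,out − T_c,in)
ṁ_c = 56489 / [0.850 × (25.2 − 11.0)] = 4680.1 kg/h

ṁ_c = 4680 kg/h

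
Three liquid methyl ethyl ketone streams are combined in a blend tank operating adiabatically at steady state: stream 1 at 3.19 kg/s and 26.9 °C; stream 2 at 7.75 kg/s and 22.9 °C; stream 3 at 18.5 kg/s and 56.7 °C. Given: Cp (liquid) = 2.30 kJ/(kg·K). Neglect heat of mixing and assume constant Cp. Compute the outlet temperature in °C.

Energy balance with Q = 0: Σ ṁᵢCp,ᵢ(T_out − Tᵢ) = 0
T_out = Σ ṁᵢCp,ᵢTᵢ / Σ ṁᵢCp,ᵢ
      = 3018.1 / 67.712 = 44.573 °C

T_out = 44.6 °C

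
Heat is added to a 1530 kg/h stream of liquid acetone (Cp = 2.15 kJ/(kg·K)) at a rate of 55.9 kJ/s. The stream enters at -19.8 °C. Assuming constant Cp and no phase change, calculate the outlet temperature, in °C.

T_out = 41.4 °C

Q = 55.9 kJ/s = 201240 kJ/h
ΔT = Q/(ṁ·Cp) = 201240/(1530×2.15) = 61.176 K
T_out = -19.8 + 61.176 = 41.376 °C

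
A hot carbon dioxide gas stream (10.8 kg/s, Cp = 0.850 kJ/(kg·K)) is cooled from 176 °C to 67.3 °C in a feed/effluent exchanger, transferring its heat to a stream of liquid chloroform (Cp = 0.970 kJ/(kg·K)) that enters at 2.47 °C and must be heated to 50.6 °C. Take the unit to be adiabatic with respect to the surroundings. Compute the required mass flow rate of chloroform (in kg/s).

ṁ_c = 21.4 kg/s

Heat released by hot stream: Q = 10.8 × 0.850 × (176 − 67.3) = 997.87 kJ/s
Energy balance on cold side (adiabatic exchanger): Q = ṁ_c·Cp_c·(T_c,out − T_c,in)
ṁ_c = 997.87 / [0.970 × (50.6 − 2.47)] = 21.374 kg/s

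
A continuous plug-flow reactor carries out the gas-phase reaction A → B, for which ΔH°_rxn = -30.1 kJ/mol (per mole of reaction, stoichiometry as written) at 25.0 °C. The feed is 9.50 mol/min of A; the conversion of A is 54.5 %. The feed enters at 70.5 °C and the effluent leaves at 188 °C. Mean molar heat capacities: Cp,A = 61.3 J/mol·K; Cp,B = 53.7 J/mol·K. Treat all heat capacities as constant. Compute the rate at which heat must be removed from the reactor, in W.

Extent of reaction ξ = 0.545 × 9.50 = 5.1775 mol/min
Reaction term: ξ·ΔH°_rxn = 5.1775 × -30.1 = -155.84 kJ/min
Sensible, feed 70.5→25 °C: -26.497 kJ/min
Outlet flows (mol/min): A 4.3225, B 5.1775
Sensible, products 25→188 °C: 88.509 kJ/min
Q = ΔH = -93.831 kJ/min = -1.5638 kW
Heat removed = 1563.8 W

Q_out = 1560 W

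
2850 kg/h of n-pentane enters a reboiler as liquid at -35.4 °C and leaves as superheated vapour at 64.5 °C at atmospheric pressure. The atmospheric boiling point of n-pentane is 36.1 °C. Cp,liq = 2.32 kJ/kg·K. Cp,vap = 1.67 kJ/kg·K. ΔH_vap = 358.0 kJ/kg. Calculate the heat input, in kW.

liquid -35.4→36.1 °C: 165.88 kJ/kg
vaporisation at 36.1 °C: 358 kJ/kg
vapour 36.1→64.5 °C: 47.428 kJ/kg
Δh = 165.88 + 358 + 47.428 = 571.31 kJ/kg
Q = ṁ·Δh = 2850 kg/h × 571.31 kJ/kg = 1.6282e+06 kJ/h
|Q| = 452.29 kW

Q = 452 kW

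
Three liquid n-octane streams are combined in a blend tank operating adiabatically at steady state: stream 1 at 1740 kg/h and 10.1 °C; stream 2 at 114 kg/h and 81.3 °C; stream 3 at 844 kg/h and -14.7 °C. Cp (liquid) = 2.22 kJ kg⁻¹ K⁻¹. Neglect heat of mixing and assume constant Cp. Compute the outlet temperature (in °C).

No heat crosses the boundary, so H_out = H_in.
T_out = Σ ṁᵢCp,ᵢTᵢ / Σ ṁᵢCp,ᵢ
      = 32047 / 5989.6 = 5.3504 °C

T_out = 5.35 °C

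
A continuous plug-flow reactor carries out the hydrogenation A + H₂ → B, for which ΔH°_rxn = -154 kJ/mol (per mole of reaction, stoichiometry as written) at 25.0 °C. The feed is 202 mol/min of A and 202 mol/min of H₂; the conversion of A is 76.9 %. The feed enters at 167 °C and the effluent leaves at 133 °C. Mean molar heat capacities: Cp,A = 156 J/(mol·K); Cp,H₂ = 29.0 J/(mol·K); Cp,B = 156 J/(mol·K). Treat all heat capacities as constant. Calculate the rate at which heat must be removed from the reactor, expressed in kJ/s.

Q_out = 428 kJ/s

Extent of reaction ξ = 0.769 × 202 = 155.34 mol/min
Reaction term: ξ·ΔH°_rxn = 155.34 × -154 = -23922 kJ/min
Sensible, feed 167→25 °C: -5306.5 kJ/min
Outlet flows (mol/min): A 46.662, H₂ 46.662, B 155.34
Sensible, products 25→133 °C: 3549.4 kJ/min
Q = ΔH = -25679 kJ/min = -427.99 kW
Heat removed = 427.99 kJ/s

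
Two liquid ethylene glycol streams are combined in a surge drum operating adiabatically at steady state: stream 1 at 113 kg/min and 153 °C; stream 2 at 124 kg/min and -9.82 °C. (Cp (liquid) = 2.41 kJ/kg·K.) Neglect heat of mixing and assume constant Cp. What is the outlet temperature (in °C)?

T_out = 67.8 °C

Adiabatic, steady state ⇒ Σ ṁᵢCp,ᵢ(T_out − Tᵢ) = 0
T_out = Σ ṁᵢCp,ᵢTᵢ / Σ ṁᵢCp,ᵢ
      = 38732 / 571.17 = 67.811 °C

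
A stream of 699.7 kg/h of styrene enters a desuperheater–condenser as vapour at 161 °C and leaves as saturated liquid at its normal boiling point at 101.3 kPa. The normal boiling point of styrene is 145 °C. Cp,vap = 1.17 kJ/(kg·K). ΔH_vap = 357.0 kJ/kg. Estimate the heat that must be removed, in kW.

vapour 161→145 °C: -18.72 kJ/kg
condensation at 145 °C: -357 kJ/kg
Δh = -18.72 + -357 = -375.72 kJ/kg
Q = ṁ·Δh = 699.7 kg/h × -375.72 kJ/kg = -262890 kJ/h
|Q| = 73.025 kW

Q_c = 73.0 kW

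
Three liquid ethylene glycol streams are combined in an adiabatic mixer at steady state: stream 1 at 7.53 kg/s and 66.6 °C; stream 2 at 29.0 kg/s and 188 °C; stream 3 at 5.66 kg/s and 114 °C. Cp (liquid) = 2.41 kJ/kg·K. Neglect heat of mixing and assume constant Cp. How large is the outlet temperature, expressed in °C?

T_out = 156 °C

Energy balance with Q = 0: Σ ṁᵢCp,ᵢ(T_out − Tᵢ) = 0
T_out = Σ ṁᵢCp,ᵢTᵢ / Σ ṁᵢCp,ᵢ
      = 15903 / 101.68 = 156.41 °C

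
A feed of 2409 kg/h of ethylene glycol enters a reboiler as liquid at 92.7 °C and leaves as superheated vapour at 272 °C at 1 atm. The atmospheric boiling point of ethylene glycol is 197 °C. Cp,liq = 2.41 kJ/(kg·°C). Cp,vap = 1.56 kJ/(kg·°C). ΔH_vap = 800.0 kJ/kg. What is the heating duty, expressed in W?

liquid 92.7→197 °C: 251.36 kJ/kg
vaporisation at 197 °C: 800 kJ/kg
vapour 197→272 °C: 117 kJ/kg
Δh = 251.36 + 800 + 117 = 1168.4 kJ/kg
Q = ṁ·Δh = 2409 kg/h × 1168.4 kJ/kg = 2.8146e+06 kJ/h
|Q| = 781.83 kW = 781830 W

Q = 782000 W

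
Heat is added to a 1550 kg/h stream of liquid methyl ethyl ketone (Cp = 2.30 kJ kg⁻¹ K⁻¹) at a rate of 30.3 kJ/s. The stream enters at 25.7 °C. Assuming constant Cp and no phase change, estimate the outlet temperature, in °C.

Q = 30.3 kJ/s = 109080 kJ/h
ΔT = Q/(ṁ·Cp) = 109080/(1550×2.30) = 30.597 K
T_out = 25.7 + 30.597 = 56.297 °C

T_out = 56.3 °C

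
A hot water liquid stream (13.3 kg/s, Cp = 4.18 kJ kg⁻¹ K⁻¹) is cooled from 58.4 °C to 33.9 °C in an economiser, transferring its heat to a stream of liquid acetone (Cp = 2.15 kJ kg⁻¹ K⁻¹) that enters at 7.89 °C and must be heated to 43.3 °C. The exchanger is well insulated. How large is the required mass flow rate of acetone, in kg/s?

ṁ_c = 17.9 kg/s

Heat released by hot stream: Q = 13.3 × 4.18 × (58.4 − 33.9) = 1362.1 kJ/s
Energy balance on cold side (adiabatic exchanger): Q = ṁ_c·Cp_c·(T_c,out − T_c,in)
ṁ_c = 1362.1 / [2.15 × (43.3 − 7.89)] = 17.891 kg/s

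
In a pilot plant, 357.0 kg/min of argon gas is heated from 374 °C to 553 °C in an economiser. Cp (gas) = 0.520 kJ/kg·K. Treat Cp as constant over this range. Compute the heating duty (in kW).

Q = 554 kW

Q = ṁ·Cp·ΔT = 357.0 × 0.520 × (553 − 374) = 33230 kJ/min
Converting: 33230 / 60 s = 553.83 kW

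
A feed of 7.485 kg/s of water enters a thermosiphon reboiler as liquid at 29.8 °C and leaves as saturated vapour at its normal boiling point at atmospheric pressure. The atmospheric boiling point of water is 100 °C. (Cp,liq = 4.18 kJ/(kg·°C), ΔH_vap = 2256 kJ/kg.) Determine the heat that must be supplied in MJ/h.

Q = 68700 MJ/h

liquid 29.8→100 °C: 293.44 kJ/kg
vaporisation at 100 °C: 2256 kJ/kg
Δh = 293.44 + 2256 = 2549.4 kJ/kg
Q = ṁ·Δh = 7.485 kg/s × 2549.4 kJ/kg = 19083 kJ/s
|Q| = 19083 kW = 68697 MJ/h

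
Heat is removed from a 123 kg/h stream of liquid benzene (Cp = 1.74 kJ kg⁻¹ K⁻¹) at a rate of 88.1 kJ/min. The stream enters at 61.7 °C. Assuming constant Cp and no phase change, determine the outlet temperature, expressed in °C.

T_out = 37.0 °C

Q = 88.1 kJ/min = 5286 kJ/h
ΔT = Q/(ṁ·Cp) = 5286/(123×1.74) = 24.699 K
T_out = 61.7 − 24.699 = 37.001 °C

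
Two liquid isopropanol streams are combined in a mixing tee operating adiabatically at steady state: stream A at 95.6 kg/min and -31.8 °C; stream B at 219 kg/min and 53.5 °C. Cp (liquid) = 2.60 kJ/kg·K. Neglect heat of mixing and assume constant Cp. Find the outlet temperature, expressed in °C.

T_out = 27.6 °C

No heat crosses the boundary, so H_out = H_in.
T_out = Σ ṁᵢCp,ᵢTᵢ / Σ ṁᵢCp,ᵢ
      = 22559 / 817.96 = 27.579 °C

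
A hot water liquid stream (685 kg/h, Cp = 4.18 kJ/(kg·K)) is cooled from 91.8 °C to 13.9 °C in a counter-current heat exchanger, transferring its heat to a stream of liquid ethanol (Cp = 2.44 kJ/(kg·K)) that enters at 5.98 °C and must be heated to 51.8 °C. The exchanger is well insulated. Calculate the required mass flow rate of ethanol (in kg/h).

Heat released by hot stream: Q = 685 × 4.18 × (91.8 − 13.9) = 223050 kJ/h
Energy balance on cold side (adiabatic exchanger): Q = ṁ_c·Cp_c·(T_c,out − T_c,in)
ṁ_c = 223050 / [2.44 × (51.8 − 5.98)] = 1995.1 kg/h

ṁ_c = 2000 kg/h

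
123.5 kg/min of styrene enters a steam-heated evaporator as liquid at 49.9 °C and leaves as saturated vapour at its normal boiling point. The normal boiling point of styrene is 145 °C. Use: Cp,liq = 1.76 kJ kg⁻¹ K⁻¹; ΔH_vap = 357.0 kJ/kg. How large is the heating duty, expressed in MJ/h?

Q = 3890 MJ/h

liquid 49.9→145 °C: 167.38 kJ/kg
vaporisation at 145 °C: 357 kJ/kg
Δh = 167.38 + 357 = 524.38 kJ/kg
Q = ṁ·Δh = 123.5 kg/min × 524.38 kJ/kg = 64760 kJ/min
|Q| = 1079.3 kW = 3885.6 MJ/h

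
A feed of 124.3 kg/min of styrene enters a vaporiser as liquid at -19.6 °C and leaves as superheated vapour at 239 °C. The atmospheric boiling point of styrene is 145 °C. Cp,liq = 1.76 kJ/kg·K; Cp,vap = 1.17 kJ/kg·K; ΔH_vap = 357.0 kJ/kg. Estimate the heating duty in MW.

Q = 1.57 MW

liquid -19.6→145 °C: 289.7 kJ/kg
vaporisation at 145 °C: 357 kJ/kg
vapour 145→239 °C: 109.98 kJ/kg
Δh = 289.7 + 357 + 109.98 = 756.68 kJ/kg
Q = ṁ·Δh = 124.3 kg/min × 756.68 kJ/kg = 94055 kJ/min
|Q| = 1567.6 kW = 1.5676 MW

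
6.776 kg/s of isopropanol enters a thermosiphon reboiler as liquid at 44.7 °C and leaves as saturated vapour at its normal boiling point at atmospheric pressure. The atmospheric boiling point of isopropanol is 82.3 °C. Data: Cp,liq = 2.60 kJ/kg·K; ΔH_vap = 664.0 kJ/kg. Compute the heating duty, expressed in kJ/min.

Q = 310000 kJ/min

liquid 44.7→82.3 °C: 97.76 kJ/kg
vaporisation at 82.3 °C: 664 kJ/kg
Δh = 97.76 + 664 = 761.76 kJ/kg
Q = ṁ·Δh = 6.776 kg/s × 761.76 kJ/kg = 5161.7 kJ/s
|Q| = 5161.7 kW = 309700 kJ/min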